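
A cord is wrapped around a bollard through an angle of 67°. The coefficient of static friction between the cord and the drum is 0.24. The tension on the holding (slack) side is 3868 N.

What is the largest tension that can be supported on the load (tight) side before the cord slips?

T_max ≈ 5120 N

At impending slip the capstan equation gives T₂/T₁ = e^{μβ} with β in radians.
β = 67° × π/180 = 1.169 rad.
e^{μβ} = e^{0.24×1.169} = 1.324.
T₂ = T₁ · e^{μβ} = 3868 × 1.324 = 5120 N.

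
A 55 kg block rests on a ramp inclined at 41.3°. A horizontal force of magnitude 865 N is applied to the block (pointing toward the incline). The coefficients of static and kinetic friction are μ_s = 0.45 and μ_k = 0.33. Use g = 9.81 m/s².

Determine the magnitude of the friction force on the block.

f ≈ 294 N (down the incline)

The horizontal push has a component P sin θ into the surface, so N = m g cos θ + P sin θ = 405.3 + 570.9 = 976.2 N.
Along the incline, the net driving force (taking up-slope positive) is P cos θ − m g sin θ = 649.8 − 356.1 = 293.7 N, so equilibrium requires friction f = -293.7 N (down-slope).
Maximum static friction: μ_s N = 0.45 × 976.2 = 439.3 N.
Since 293.7 N is within the 439.3 N limit, the block stays put and friction is exactly 294 N.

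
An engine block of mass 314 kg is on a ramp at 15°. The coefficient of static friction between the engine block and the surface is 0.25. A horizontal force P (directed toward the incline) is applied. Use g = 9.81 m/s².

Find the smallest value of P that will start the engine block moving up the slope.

P ≈ 1710 N

At impending motion up the slope, friction acts down-slope at its limit: f = μ_s N.
Perpendicular to the incline: N = m g cos θ + P sin θ.
Along the incline: P cos θ = m g sin θ + μ_s N = m g sin θ + μ_s (m g cos θ + P sin θ).
Solving, P (cos θ − μ_s sin θ) = m g (sin θ + μ_s cos θ), so P = 314×9.81×(sin 15° + 0.25 cos 15°)/(cos 15° − 0.25 sin 15°) = 3080×0.5003/0.9012 = 1710 N.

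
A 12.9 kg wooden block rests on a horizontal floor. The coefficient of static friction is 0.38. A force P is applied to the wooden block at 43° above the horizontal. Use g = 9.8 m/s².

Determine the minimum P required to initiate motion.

P ≈ 48.5 N

N = m g − P sin α (the pull lifts the wooden block).
At impending slip, P cos α = μ_s N = μ_s (m g − P sin α).
Solving: P (cos α + μ_s sin α) = μ_s m g → P = 0.38×126/(cos 43° + 0.38 sin 43°) = 48/0.9905 = 48.5 N.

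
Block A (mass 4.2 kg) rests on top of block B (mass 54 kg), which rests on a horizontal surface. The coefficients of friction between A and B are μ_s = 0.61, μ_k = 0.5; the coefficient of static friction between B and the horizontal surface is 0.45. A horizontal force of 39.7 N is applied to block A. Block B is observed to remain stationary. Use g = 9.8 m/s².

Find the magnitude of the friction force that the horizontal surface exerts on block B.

f ≈ 20.6 N

Between the blocks, N₁ = m_A g = 41.16 N.
So the A–B interface can sustain at most μ_s N₁ = 25.11 N of static friction.
P = 39.7 N exceeds that limit, so A slips over B and the interface friction becomes kinetic: f₁ = μ_k N₁ = 0.5×41.16 = 20.6 N.
B experiences an equal 20.6 N forward from A (third law). B is in equilibrium, so the floor supplies f₂ = 20.6 N of static friction (limit μ_s(m_A+m_B)g = 256.7 N, not exceeded).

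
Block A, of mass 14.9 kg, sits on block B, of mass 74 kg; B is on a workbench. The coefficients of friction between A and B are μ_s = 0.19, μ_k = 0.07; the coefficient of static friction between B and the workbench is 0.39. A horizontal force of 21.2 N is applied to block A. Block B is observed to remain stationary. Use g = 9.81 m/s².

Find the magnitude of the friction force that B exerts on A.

The normal force B exerts on A is simply A's weight, N₁ = 146.2 N.
So the A–B interface can sustain at most μ_s N₁ = 27.77 N of static friction.
Since P = 21.2 N ≤ 27.77 N, A does not slip on B; friction on A equals P = 21.2 N.
By Newton's third law B feels 21.2 N forward from A. With B stationary, the floor's static friction on B balances it: f₂ = 21.2 N (well within μ_s(m_A+m_B)g = 340.1 N).

f ≈ 21.2 N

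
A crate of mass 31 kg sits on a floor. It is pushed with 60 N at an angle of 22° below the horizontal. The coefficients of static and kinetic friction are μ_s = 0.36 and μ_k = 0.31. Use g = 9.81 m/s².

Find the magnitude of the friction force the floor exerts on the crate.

f ≈ 55.6 N

N = m g + P sin α = 304.1 + 60×sin 22° = 326.6 N.
For equilibrium, f = P cos α = 60×cos 22° = 55.63 N.
The static-friction limit is μ_s N = 117.6 N.
Since 55.63 N does not exceed the limit, the crate stays at rest and f = 55.6 N.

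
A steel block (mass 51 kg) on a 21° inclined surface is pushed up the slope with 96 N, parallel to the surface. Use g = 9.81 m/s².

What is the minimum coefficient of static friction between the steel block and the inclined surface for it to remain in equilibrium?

N = m g cos θ = 467.1 N.
Friction must make up the shortfall along the incline: f = m g sin θ − P = 179.3 − 96 = 83.3 N.
At the threshold f = μ_s N, so μ_s,min = 83.3/467.1 = 0.178.

μ_s,min ≈ 0.178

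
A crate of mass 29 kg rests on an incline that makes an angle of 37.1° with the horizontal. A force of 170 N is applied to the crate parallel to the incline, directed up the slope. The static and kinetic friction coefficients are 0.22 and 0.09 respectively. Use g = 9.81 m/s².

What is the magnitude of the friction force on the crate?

f ≈ 1.61 N (up the incline)

Perpendicular to the surface, N = m g cos θ = 29·9.81·cos 37.1° = 226.9 N.
The friction needed for equilibrium is m g sin θ − P = 171.6 − 170 = 1.607 N, measured positive up-slope.
The static-friction ceiling is μ_s N = 0.22 × 226.9 = 49.92 N.
Since |1.607| ≤ 49.92 N, the crate remains in static equilibrium and friction takes exactly the required value.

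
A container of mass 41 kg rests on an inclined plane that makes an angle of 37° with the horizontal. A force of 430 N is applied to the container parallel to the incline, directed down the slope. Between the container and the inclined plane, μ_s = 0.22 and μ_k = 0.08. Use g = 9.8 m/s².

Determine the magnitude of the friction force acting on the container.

f ≈ 25.7 N (up the incline)

The normal reaction is N = m g cos θ = 320.9 N.
The friction needed for equilibrium is m g sin θ + P = 241.8 + 430 = 671.8 N, measured positive up-slope.
Static friction can supply at most μ_s N = 70.6 N.
Since |671.8| > 70.6 N, static friction cannot hold it; the container slides down the incline and kinetic friction applies: f = μ_k N = 0.08 × 320.9 = 25.7 N.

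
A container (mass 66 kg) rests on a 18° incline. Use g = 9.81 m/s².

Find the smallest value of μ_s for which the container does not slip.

At the slip threshold m g sin θ = μ_s m g cos θ, so μ_s,min = tan θ.
μ_s,min = tan 18° = 0.325.

μ_s,min ≈ 0.325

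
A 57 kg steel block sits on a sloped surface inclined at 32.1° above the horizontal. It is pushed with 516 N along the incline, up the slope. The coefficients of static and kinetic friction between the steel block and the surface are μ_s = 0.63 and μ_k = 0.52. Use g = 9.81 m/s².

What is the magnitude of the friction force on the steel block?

Normal force: N = m g cos θ = 57 × 9.81 × cos 32.1° = 473.7 N.
The friction needed for equilibrium is m g sin θ − P = 297.1 − 516 = -218.9 N, measured positive up-slope.
Static friction can supply at most μ_s N = 298.4 N.
Since |-218.9| ≤ 298.4 N, the steel block remains in static equilibrium and friction takes exactly the required value.

f ≈ 219 N (down the incline)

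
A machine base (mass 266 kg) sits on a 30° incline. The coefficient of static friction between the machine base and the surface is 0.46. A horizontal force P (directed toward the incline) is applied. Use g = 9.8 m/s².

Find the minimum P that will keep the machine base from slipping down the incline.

The machine base tends to slide down (tan θ > μ_s), so at the point of impending slip friction acts up-slope at its limit: f = μ_s N.
Perpendicular to the incline: N = m g cos θ + P sin θ.
Along the incline: P cos θ + μ_s N = m g sin θ, i.e. P cos θ + μ_s (m g cos θ + P sin θ) = m g sin θ.
Solving, P (cos θ + μ_s sin θ) = m g (sin θ − μ_s cos θ), so P = 2610×0.1016/1.096 = 242 N.

P_min ≈ 242 N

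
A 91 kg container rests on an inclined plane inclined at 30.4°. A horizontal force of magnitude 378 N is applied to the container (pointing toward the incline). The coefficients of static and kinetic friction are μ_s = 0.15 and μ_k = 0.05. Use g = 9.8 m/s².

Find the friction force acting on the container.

Normal direction: N = m g cos θ + P sin θ = 960.5 N.
Parallel to the incline: P cos θ − m g sin θ = 326 − 451.3 = -125.3 N; the friction needed to balance this is 125.3 N acting up the slope.
Maximum static friction: μ_s N = 0.15 × 960.5 = 144.1 N.
Since 125.3 N is within the 144.1 N limit, the container stays put and friction is exactly 125 N.

f ≈ 125 N (up the incline)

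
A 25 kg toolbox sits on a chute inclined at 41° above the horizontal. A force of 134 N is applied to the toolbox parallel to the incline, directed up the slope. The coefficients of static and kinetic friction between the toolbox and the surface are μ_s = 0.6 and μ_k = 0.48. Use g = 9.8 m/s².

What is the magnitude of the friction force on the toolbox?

Perpendicular to the surface, N = m g cos θ = 25·9.8·cos 41° = 184.9 N.
For equilibrium along the incline the friction force must supply f = m g sin θ − P = 160.7 − 134 = 26.73 N (positive meaning up-slope).
The static-friction ceiling is μ_s N = 0.6 × 184.9 = 110.9 N.
Since |26.73| ≤ 110.9 N, no slip — friction simply equals what equilibrium demands.

f ≈ 26.7 N (up the incline)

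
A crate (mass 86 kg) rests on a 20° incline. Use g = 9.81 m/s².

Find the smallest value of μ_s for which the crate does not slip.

At the slip threshold m g sin θ = μ_s m g cos θ, so μ_s,min = tan θ.
μ_s,min = tan 20° = 0.364.

μ_s,min ≈ 0.364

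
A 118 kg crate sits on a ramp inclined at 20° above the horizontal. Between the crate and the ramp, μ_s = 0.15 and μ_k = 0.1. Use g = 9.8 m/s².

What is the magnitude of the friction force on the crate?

The normal reaction is N = m g cos θ = 1087 N.
Along the slope the weight component is m g sin θ = 395.5 N; friction must supply exactly this, acting up-slope.
Static friction can supply at most μ_s N = 163 N.
Since |395.5| > 163 N, static friction cannot hold it; the crate slides down the incline and kinetic friction applies: f = μ_k N = 0.1 × 1087 = 109 N.

f ≈ 109 N (up the incline)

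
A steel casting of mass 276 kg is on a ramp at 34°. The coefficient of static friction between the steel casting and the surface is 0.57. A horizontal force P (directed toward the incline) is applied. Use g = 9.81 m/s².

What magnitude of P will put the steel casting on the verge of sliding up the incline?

At impending motion up the slope, friction acts down-slope at its limit: f = μ_s N.
Perpendicular to the incline: N = m g cos θ + P sin θ.
Along the incline: P cos θ = m g sin θ + μ_s N = m g sin θ + μ_s (m g cos θ + P sin θ).
Solving, P (cos θ − μ_s sin θ) = m g (sin θ + μ_s cos θ), so P = 276×9.81×(sin 34° + 0.57 cos 34°)/(cos 34° − 0.57 sin 34°) = 2710×1.032/0.5103 = 5470 N.

P ≈ 5470 N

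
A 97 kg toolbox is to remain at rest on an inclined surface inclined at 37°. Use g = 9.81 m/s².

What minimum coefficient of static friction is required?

μ_s,min ≈ 0.754

At the slip threshold m g sin θ = μ_s m g cos θ, so μ_s,min = tan θ.
μ_s,min = tan 37° = 0.754.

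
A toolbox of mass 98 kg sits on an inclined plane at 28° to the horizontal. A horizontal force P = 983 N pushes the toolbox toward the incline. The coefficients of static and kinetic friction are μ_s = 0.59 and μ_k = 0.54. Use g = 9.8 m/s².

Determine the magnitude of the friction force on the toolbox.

f ≈ 417 N (down the incline)

Resolve perpendicular to the incline: N = m g cos θ + P sin θ = 98×9.8×cos 28° + 983×sin 28° = 1309 N.
Parallel to the incline: P cos θ − m g sin θ = 867.9 − 450.9 = 417.1 N; the friction needed to balance this is 417.1 N acting down the slope.
The limit of static friction is μ_s N = 772.6 N.
Since 417.1 N is within the 772.6 N limit, the toolbox stays put and friction is exactly 417 N.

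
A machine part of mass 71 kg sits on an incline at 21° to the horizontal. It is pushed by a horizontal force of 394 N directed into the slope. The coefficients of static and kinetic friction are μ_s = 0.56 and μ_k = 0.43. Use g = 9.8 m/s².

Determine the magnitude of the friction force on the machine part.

f ≈ 118 N (down the incline)

Resolve perpendicular to the incline: N = m g cos θ + P sin θ = 71×9.8×cos 21° + 394×sin 21° = 790.8 N.
Along the incline, the net driving force (taking up-slope positive) is P cos θ − m g sin θ = 367.8 − 249.4 = 118.5 N, so equilibrium requires friction f = -118.5 N (down-slope).
Maximum static friction: μ_s N = 0.56 × 790.8 = 442.8 N.
|f_req| = 118.5 ≤ 442.8 N → the machine part is in equilibrium; friction equals the required value.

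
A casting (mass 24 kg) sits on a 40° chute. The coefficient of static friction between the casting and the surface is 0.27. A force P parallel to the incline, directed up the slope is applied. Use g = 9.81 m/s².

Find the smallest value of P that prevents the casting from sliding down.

The casting tends to slide down (tan θ > μ_s), so at the point of impending slip friction acts up-slope at its limit: f = μ_s N.
P is parallel to the surface, so N = m g cos θ = 180 N.
Along the incline: P + μ_s N = m g sin θ, so P = 151 − 0.27×180 = 103 N.

P_min ≈ 103 N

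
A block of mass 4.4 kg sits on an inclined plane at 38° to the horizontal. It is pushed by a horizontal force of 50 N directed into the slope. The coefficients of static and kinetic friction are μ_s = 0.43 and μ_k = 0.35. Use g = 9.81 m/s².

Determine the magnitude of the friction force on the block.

Normal direction: N = m g cos θ + P sin θ = 64.8 N.
Parallel to the incline: P cos θ − m g sin θ = 39.4 − 26.57 = 12.83 N; the friction needed to balance this is 12.83 N acting down the slope.
The limit of static friction is μ_s N = 27.86 N.
|f_req| = 12.83 ≤ 27.86 N → the block is in equilibrium; friction equals the required value.

f ≈ 12.8 N (down the incline)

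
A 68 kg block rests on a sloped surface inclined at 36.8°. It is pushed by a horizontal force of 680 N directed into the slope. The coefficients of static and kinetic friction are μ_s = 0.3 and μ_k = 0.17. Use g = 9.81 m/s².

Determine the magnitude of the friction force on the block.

f ≈ 145 N (down the incline)

Normal direction: N = m g cos θ + P sin θ = 941.5 N.
Along the incline, the net driving force (taking up-slope positive) is P cos θ − m g sin θ = 544.5 − 399.6 = 144.9 N, so equilibrium requires friction f = -144.9 N (down-slope).
Maximum static friction: μ_s N = 0.3 × 941.5 = 282.4 N.
|f_req| = 144.9 ≤ 282.4 N → the block is in equilibrium; friction equals the required value.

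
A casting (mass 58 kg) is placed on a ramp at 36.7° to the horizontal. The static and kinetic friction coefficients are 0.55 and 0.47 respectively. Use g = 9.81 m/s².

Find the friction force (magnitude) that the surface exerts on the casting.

f ≈ 214 N (up the incline)

Perpendicular to the surface, N = m g cos θ = 58·9.81·cos 36.7° = 456.2 N.
For equilibrium along the incline, friction must balance the weight component: f = m g sin θ = 340 N up the slope.
The static-friction ceiling is μ_s N = 0.55 × 456.2 = 250.9 N.
|340| exceeds 250.9 N, so the casting slips down-slope; friction is kinetic, f = μ_k N = 0.47×456.2 = 214 N.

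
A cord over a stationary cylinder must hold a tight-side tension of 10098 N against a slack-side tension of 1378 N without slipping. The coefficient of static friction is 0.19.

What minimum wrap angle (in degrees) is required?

β_min ≈ 601°

T₂/T₁ = e^{μβ} → β = ln(T₂/T₁)/μ.
β = ln(10098/1378)/0.19 = 1.992/0.19 = 10.48 rad.
In degrees: β = 10.48 × 180/π = 601°.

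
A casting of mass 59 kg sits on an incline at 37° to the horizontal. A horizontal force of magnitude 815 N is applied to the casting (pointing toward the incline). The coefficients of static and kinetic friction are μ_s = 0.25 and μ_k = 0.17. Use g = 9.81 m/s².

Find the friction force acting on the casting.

f ≈ 162 N (down the incline)

Resolve perpendicular to the incline: N = m g cos θ + P sin θ = 59×9.81×cos 37° + 815×sin 37° = 952.7 N.
Parallel to the incline: P cos θ − m g sin θ = 650.9 − 348.3 = 302.6 N; the friction needed to balance this is 302.6 N acting down the slope.
Maximum static friction: μ_s N = 0.25 × 952.7 = 238.2 N.
The required 302.6 N exceeds the static limit, so the casting slides up-slope and f = μ_k N = 0.17×952.7 = 162 N.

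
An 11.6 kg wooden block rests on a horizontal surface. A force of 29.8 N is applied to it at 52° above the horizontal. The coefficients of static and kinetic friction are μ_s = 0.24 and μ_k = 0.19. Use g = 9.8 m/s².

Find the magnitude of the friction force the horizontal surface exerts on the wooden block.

N = m g − P sin α = 113.7 − 29.8×sin 52° = 90.2 N.
The horizontal driving force is P cos α = 18.35 N, so equilibrium needs friction f = 18.35 N.
The static-friction limit is μ_s N = 21.65 N.
18.35 ≤ 21.65 N → static; friction equals the required 18.3 N.

f ≈ 18.3 N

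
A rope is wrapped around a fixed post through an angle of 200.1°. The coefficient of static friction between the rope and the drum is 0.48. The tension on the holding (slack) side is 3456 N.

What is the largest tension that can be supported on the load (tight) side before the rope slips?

T_max ≈ 18500 N

At impending slip the capstan equation gives T₂/T₁ = e^{μβ} with β in radians.
β = 200.1° × π/180 = 3.492 rad.
e^{μβ} = e^{0.48×3.492} = 5.346.
T₂ = T₁ · e^{μβ} = 3456 × 5.346 = 18500 N.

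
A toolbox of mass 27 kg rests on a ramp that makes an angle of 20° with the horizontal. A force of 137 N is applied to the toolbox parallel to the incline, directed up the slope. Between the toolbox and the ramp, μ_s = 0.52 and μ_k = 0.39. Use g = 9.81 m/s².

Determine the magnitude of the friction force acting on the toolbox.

f ≈ 46.4 N (down the incline)

Perpendicular to the surface, N = m g cos θ = 27·9.81·cos 20° = 248.9 N.
The friction needed for equilibrium is m g sin θ − P = 90.59 − 137 = -46.41 N, measured positive up-slope.
Static friction can supply at most μ_s N = 129.4 N.
Since |-46.41| ≤ 129.4 N, the toolbox remains in static equilibrium and friction takes exactly the required value.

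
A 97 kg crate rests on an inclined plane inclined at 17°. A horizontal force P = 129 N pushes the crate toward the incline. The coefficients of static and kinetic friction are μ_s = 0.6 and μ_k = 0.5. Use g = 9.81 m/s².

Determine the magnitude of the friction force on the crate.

Normal direction: N = m g cos θ + P sin θ = 947.7 N.
Parallel to the incline: P cos θ − m g sin θ = 123.4 − 278.2 = -154.8 N; the friction needed to balance this is 154.8 N acting up the slope.
Maximum static friction: μ_s N = 0.6 × 947.7 = 568.6 N.
|f_req| = 154.8 ≤ 568.6 N → the crate is in equilibrium; friction equals the required value.

f ≈ 155 N (up the incline)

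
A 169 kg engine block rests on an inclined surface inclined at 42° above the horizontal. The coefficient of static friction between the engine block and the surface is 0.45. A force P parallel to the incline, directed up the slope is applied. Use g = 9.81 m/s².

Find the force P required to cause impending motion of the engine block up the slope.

At impending motion up the slope, friction acts down-slope at its limit: f = μ_s N.
P is parallel to the surface, so N = m g cos θ = 1230 N.
Along the incline: P = m g sin θ + μ_s N = 1110 + 0.45×1230 = 1660 N.

P ≈ 1660 N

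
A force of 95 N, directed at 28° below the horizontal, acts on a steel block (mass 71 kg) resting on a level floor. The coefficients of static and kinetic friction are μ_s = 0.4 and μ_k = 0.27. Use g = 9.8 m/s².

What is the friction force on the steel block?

f ≈ 83.9 N

Vertical equilibrium gives N = m g + P sin α = 740.4 N.
The horizontal driving force is P cos α = 83.88 N, so equilibrium needs friction f = 83.88 N.
μ_s N = 0.4 × 740.4 = 296.2 N.
83.88 ≤ 296.2 N → static; friction equals the required 83.9 N.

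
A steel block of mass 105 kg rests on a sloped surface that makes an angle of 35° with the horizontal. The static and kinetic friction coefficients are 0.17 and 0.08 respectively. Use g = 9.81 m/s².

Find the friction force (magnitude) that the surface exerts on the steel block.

f ≈ 67.5 N (up the incline)

Normal force: N = m g cos θ = 105 × 9.81 × cos 35° = 843.8 N.
Along the slope the weight component is m g sin θ = 590.8 N; friction must supply exactly this, acting up-slope.
Maximum static friction available: μ_s N = 0.17 × 843.8 = 143.4 N.
Since |590.8| > 143.4 N, static friction cannot hold it; the steel block slides down the incline and kinetic friction applies: f = μ_k N = 0.08 × 843.8 = 67.5 N.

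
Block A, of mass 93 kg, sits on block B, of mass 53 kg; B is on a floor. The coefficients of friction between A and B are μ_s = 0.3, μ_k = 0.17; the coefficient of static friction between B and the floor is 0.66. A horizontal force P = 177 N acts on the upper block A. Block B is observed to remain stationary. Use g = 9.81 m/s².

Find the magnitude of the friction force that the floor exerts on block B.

The normal force B exerts on A is simply A's weight, N₁ = 912.3 N.
Maximum static friction on A from B: μ_s N₁ = 0.3×912.3 = 273.7 N.
P = 177 N is within that limit, so A and B move together (both at rest); the A–B friction is simply f₁ = P = 177 N.
By Newton's third law B feels 177 N forward from A. With B stationary, the floor's static friction on B balances it: f₂ = 177 N (well within μ_s(m_A+m_B)g = 945.3 N).

f ≈ 177 N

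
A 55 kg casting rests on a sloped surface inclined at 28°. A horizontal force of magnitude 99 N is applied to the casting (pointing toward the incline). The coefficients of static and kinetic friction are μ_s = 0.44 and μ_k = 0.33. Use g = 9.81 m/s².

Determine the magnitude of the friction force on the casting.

Resolve perpendicular to the incline: N = m g cos θ + P sin θ = 55×9.81×cos 28° + 99×sin 28° = 522.9 N.
Parallel to the incline: P cos θ − m g sin θ = 87.41 − 253.3 = -165.9 N; the friction needed to balance this is 165.9 N acting up the slope.
Maximum static friction: μ_s N = 0.44 × 522.9 = 230.1 N.
Since 165.9 N is within the 230.1 N limit, the casting stays put and friction is exactly 166 N.

f ≈ 166 N (up the incline)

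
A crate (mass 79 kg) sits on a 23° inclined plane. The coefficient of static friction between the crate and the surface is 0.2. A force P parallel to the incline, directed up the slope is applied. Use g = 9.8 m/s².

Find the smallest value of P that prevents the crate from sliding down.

P_min ≈ 160 N

The crate tends to slide down (tan θ > μ_s), so at the point of impending slip friction acts up-slope at its limit: f = μ_s N.
P is parallel to the surface, so N = m g cos θ = 713 N.
Along the incline: P + μ_s N = m g sin θ, so P = 303 − 0.2×713 = 160 N.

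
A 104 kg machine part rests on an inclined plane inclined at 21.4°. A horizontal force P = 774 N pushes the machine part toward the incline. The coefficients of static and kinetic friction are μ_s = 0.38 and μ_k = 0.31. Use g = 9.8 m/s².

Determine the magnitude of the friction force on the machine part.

Normal direction: N = m g cos θ + P sin θ = 1231 N.
Parallel to the incline: P cos θ − m g sin θ = 720.6 − 371.9 = 348.8 N; the friction needed to balance this is 348.8 N acting down the slope.
The limit of static friction is μ_s N = 467.9 N.
|f_req| = 348.8 ≤ 467.9 N → the machine part is in equilibrium; friction equals the required value.

f ≈ 349 N (down the incline)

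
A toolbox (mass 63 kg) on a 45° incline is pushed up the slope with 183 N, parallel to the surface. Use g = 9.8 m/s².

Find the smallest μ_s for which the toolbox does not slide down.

N = m g cos θ = 436.6 N.
Friction must make up the shortfall along the incline: f = m g sin θ − P = 436.6 − 183 = 253.6 N.
At the threshold f = μ_s N, so μ_s,min = 253.6/436.6 = 0.581.

μ_s,min ≈ 0.581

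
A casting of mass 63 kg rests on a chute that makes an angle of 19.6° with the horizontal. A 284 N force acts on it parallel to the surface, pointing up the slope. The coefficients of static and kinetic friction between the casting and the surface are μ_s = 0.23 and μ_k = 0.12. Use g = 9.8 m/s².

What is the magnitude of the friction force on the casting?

Normal force: N = m g cos θ = 63 × 9.8 × cos 19.6° = 581.6 N.
The friction needed for equilibrium is m g sin θ − P = 207.1 − 284 = -76.89 N, measured positive up-slope.
The static-friction ceiling is μ_s N = 0.23 × 581.6 = 133.8 N.
Since |-76.89| ≤ 133.8 N, static friction is sufficient; f equals the required value, not μ_s N.

f ≈ 76.9 N (down the incline)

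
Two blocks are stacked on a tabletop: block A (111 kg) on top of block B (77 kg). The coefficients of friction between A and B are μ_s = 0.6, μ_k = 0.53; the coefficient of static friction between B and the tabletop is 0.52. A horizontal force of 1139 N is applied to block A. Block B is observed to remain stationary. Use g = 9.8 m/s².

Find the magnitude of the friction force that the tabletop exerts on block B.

Normal force at the A–B interface: N₁ = m_A g = 1088 N.
Maximum static friction on A from B: μ_s N₁ = 0.6×1088 = 652.7 N.
Since P = 1139 N > 652.7 N, A slides on B; the A–B friction is kinetic: f₁ = μ_k N₁ = 0.53×1088 = 577 N.
B experiences an equal 577 N forward from A (third law). B is in equilibrium, so the floor supplies f₂ = 577 N of static friction (limit μ_s(m_A+m_B)g = 958 N, not exceeded).

f ≈ 577 N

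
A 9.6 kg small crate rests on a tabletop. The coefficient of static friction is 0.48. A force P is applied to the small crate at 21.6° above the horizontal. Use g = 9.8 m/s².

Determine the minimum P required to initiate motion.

P ≈ 40.8 N

N = m g − P sin α (the pull lifts the small crate).
At impending slip, P cos α = μ_s N = μ_s (m g − P sin α).
Solving: P (cos α + μ_s sin α) = μ_s m g → P = 0.48×94.1/(cos 21.6° + 0.48 sin 21.6°) = 45.2/1.106 = 40.8 N.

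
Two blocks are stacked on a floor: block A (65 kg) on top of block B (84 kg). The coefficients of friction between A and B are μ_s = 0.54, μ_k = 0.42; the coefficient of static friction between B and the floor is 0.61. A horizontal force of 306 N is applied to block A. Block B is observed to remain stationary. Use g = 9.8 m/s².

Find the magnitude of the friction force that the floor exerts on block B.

The normal force B exerts on A is simply A's weight, N₁ = 637 N.
Maximum static friction on A from B: μ_s N₁ = 0.54×637 = 344 N.
P = 306 N is within that limit, so A and B move together (both at rest); the A–B friction is simply f₁ = P = 306 N.
By Newton's third law B feels 306 N forward from A. With B stationary, the floor's static friction on B balances it: f₂ = 306 N (well within μ_s(m_A+m_B)g = 890.7 N).

f ≈ 306 N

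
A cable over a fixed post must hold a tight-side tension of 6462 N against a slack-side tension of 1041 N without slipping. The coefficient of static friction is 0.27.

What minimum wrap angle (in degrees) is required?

T₂/T₁ = e^{μβ} → β = ln(T₂/T₁)/μ.
β = ln(6462/1041)/0.27 = 1.826/0.27 = 6.762 rad.
In degrees: β = 6.762 × 180/π = 387°.

β_min ≈ 387°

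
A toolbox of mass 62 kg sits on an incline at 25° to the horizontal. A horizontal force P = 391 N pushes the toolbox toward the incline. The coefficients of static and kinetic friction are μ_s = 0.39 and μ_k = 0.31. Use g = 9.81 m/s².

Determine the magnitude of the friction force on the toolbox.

Normal direction: N = m g cos θ + P sin θ = 716.5 N.
Along the incline, the net driving force (taking up-slope positive) is P cos θ − m g sin θ = 354.4 − 257 = 97.32 N, so equilibrium requires friction f = -97.32 N (down-slope).
Maximum static friction: μ_s N = 0.39 × 716.5 = 279.4 N.
|f_req| = 97.32 ≤ 279.4 N → the toolbox is in equilibrium; friction equals the required value.

f ≈ 97.3 N (down the incline)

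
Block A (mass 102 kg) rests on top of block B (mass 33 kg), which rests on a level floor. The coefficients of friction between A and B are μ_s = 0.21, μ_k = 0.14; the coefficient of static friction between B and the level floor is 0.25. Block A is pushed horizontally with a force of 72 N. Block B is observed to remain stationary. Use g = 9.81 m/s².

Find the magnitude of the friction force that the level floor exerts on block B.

f ≈ 72 N

Normal force at the A–B interface: N₁ = m_A g = 1001 N.
So the A–B interface can sustain at most μ_s N₁ = 210.1 N of static friction.
Since P = 72 N ≤ 210.1 N, A does not slip on B; friction on A equals P = 72 N.
B experiences an equal 72 N forward from A (third law). B is in equilibrium, so the floor supplies f₂ = 72 N of static friction (limit μ_s(m_A+m_B)g = 331.1 N, not exceeded).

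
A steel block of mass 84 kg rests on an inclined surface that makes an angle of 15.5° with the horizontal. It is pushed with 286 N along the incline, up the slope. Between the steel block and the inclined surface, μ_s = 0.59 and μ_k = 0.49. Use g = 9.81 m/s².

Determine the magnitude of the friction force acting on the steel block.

f ≈ 65.8 N (down the incline)

Normal force: N = m g cos θ = 84 × 9.81 × cos 15.5° = 794.1 N.
The friction needed for equilibrium is m g sin θ − P = 220.2 − 286 = -65.78 N, measured positive up-slope.
Static friction can supply at most μ_s N = 468.5 N.
Since |-65.78| ≤ 468.5 N, static friction is sufficient; f equals the required value, not μ_s N.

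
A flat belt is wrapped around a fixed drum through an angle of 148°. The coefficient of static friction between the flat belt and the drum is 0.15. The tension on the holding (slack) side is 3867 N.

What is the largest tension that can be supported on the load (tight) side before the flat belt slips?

At impending slip the capstan equation gives T₂/T₁ = e^{μβ} with β in radians.
β = 148° × π/180 = 2.583 rad.
e^{μβ} = e^{0.15×2.583} = 1.473.
T₂ = T₁ · e^{μβ} = 3867 × 1.473 = 5700 N.

T_max ≈ 5700 N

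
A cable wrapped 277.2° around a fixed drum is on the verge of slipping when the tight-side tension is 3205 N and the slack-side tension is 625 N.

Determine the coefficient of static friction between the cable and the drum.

μ ≈ 0.338

T₂/T₁ = e^{μβ} → μ = ln(T₂/T₁)/β.
β = 277.2° = 4.838 rad.
μ = ln(3205/625)/4.838 = ln(5.128)/4.838 = 0.338.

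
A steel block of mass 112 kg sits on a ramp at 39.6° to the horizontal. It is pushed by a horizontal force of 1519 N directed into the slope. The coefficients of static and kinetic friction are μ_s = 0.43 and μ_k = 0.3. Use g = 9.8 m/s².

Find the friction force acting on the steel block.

f ≈ 471 N (down the incline)

Normal direction: N = m g cos θ + P sin θ = 1814 N.
Along the incline, the net driving force (taking up-slope positive) is P cos θ − m g sin θ = 1170 − 699.6 = 470.8 N, so equilibrium requires friction f = -470.8 N (down-slope).
The limit of static friction is μ_s N = 780 N.
Since 470.8 N is within the 780 N limit, the steel block stays put and friction is exactly 471 N.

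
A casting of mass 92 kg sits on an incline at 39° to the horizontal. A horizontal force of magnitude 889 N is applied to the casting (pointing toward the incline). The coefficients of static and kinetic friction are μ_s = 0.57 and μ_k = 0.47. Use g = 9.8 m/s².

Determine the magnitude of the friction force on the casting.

f ≈ 123 N (down the incline)

The horizontal push has a component P sin θ into the surface, so N = m g cos θ + P sin θ = 700.7 + 559.5 = 1260 N.
Along the incline, the net driving force (taking up-slope positive) is P cos θ − m g sin θ = 690.9 − 567.4 = 123.5 N, so equilibrium requires friction f = -123.5 N (down-slope).
Maximum static friction: μ_s N = 0.57 × 1260 = 718.3 N.
|f_req| = 123.5 ≤ 718.3 N → the casting is in equilibrium; friction equals the required value.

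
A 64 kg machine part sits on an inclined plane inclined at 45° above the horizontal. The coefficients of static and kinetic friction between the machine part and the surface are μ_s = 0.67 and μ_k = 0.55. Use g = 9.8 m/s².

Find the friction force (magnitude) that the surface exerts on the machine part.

The normal reaction is N = m g cos θ = 443.5 N.
For equilibrium along the incline, friction must balance the weight component: f = m g sin θ = 443.5 N up the slope.
The static-friction ceiling is μ_s N = 0.67 × 443.5 = 297.1 N.
Since |443.5| > 297.1 N, static friction cannot hold it; the machine part slides down the incline and kinetic friction applies: f = μ_k N = 0.55 × 443.5 = 244 N.

f ≈ 244 N (up the incline)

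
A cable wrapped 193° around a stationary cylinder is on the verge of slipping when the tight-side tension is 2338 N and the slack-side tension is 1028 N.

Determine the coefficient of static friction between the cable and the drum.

μ ≈ 0.244

T₂/T₁ = e^{μβ} → μ = ln(T₂/T₁)/β.
β = 193° = 3.368 rad.
μ = ln(2338/1028)/3.368 = ln(2.274)/3.368 = 0.244.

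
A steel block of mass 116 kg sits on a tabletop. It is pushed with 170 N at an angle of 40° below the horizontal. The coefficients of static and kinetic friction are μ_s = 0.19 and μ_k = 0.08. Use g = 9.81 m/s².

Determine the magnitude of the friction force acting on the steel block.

f ≈ 130 N

N = m g + P sin α = 1138 + 170×sin 40° = 1247 N.
Horizontally, friction must balance P cos α = 130.2 N.
The static-friction limit is μ_s N = 237 N.
Since 130.2 N does not exceed the limit, the steel block stays at rest and f = 130 N.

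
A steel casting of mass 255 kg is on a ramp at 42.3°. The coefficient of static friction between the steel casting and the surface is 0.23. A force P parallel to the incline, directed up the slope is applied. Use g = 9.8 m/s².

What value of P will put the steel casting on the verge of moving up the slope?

At impending motion up the slope, friction acts down-slope at its limit: f = μ_s N.
P is parallel to the surface, so N = m g cos θ = 1850 N.
Along the incline: P = m g sin θ + μ_s N = 1680 + 0.23×1850 = 2110 N.

P ≈ 2110 N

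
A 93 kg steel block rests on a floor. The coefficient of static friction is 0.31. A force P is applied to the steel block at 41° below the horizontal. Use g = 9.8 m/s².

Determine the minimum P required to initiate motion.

N = m g + P sin α (the push presses the steel block into the floor).
At impending slip, P cos α = μ_s N = μ_s (m g + P sin α).
Solving: P (cos α − μ_s sin α) = μ_s m g → P = 0.31×911/(cos 41° − 0.31 sin 41°) = 283/0.5513 = 512 N.

P ≈ 512 N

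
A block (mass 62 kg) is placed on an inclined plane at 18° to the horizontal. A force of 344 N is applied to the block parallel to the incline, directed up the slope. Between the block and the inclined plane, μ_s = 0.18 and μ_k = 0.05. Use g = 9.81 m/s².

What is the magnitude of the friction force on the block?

Perpendicular to the surface, N = m g cos θ = 62·9.81·cos 18° = 578.5 N.
For equilibrium along the incline the friction force must supply f = m g sin θ − P = 188 − 344 = -156 N (positive meaning up-slope).
The static-friction ceiling is μ_s N = 0.18 × 578.5 = 104.1 N.
Since |-156| > 104.1 N, static friction cannot hold it; the block slides up the incline and kinetic friction applies: f = μ_k N = 0.05 × 578.5 = 28.9 N.

f ≈ 28.9 N (down the incline)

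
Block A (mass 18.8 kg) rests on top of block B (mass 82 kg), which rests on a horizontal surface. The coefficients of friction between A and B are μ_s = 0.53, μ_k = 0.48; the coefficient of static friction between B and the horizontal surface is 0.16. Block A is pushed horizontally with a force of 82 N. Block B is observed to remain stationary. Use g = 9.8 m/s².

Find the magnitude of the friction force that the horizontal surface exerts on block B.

The normal force B exerts on A is simply A's weight, N₁ = 184.2 N.
So the A–B interface can sustain at most μ_s N₁ = 97.65 N of static friction.
P = 82 N is within that limit, so A and B move together (both at rest); the A–B friction is simply f₁ = P = 82 N.
By Newton's third law B feels 82 N forward from A. With B stationary, the floor's static friction on B balances it: f₂ = 82 N (well within μ_s(m_A+m_B)g = 158.1 N).

f ≈ 82 N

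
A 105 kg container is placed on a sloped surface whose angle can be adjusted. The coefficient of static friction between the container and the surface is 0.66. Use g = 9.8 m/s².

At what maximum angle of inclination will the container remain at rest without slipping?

θ_max ≈ 33.4°

At the slip threshold, m g sin θ = μ_s · m g cos θ, so tan θ = μ_s.
θ_max = arctan(0.66) = 33.4°.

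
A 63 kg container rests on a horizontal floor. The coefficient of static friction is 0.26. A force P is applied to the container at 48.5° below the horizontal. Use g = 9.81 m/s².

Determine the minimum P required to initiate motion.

P ≈ 343 N

N = m g + P sin α (the push presses the container into the horizontal floor).
At impending slip, P cos α = μ_s N = μ_s (m g + P sin α).
Solving: P (cos α − μ_s sin α) = μ_s m g → P = 0.26×618/(cos 48.5° − 0.26 sin 48.5°) = 161/0.4679 = 343 N.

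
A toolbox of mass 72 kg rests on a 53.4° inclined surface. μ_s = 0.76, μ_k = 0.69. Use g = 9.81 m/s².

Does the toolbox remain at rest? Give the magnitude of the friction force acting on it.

f ≈ 291 N

N = m g cos θ = 421 N.
Down-slope weight component: m g sin θ = 567 N.
μ_s N = 320 N.
567 > 320 N, so it slides; kinetic friction f = μ_k N = 0.69×421 = 291 N.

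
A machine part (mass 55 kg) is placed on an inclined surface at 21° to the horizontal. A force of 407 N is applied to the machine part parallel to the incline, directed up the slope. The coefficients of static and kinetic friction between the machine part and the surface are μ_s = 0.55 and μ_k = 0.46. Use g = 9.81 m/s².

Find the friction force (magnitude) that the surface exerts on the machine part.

Normal force: N = m g cos θ = 55 × 9.81 × cos 21° = 503.7 N.
For equilibrium along the incline the friction force must supply f = m g sin θ − P = 193.4 − 407 = -213.6 N (positive meaning up-slope).
The static-friction ceiling is μ_s N = 0.55 × 503.7 = 277 N.
Since |-213.6| ≤ 277 N, no slip — friction simply equals what equilibrium demands.

f ≈ 214 N (down the incline)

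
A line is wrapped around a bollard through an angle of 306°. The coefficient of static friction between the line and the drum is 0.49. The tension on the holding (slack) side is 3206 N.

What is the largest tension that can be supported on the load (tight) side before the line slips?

At impending slip the capstan equation gives T₂/T₁ = e^{μβ} with β in radians.
β = 306° × π/180 = 5.341 rad.
e^{μβ} = e^{0.49×5.341} = 13.69.
T₂ = T₁ · e^{μβ} = 3206 × 13.69 = 43900 N.

T_max ≈ 43900 N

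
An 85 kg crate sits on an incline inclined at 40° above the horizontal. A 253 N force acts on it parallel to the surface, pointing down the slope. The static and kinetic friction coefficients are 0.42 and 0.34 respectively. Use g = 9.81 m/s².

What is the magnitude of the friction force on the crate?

The normal reaction is N = m g cos θ = 638.8 N.
Parallel to the incline, ΣF = 0 gives f = m g sin θ + P = 536 + 253 = 789 N (up-slope positive).
Static friction can supply at most μ_s N = 268.3 N.
|789| exceeds 268.3 N, so the crate slips down-slope; friction is kinetic, f = μ_k N = 0.34×638.8 = 217 N.

f ≈ 217 N (up the incline)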